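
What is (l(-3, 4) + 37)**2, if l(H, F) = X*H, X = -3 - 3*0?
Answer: 2116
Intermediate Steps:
X = -3 (X = -3 + 0 = -3)
l(H, F) = -3*H
(l(-3, 4) + 37)**2 = (-3*(-3) + 37)**2 = (9 + 37)**2 = 46**2 = 2116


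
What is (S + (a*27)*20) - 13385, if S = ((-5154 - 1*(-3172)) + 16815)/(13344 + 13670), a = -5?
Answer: -33423489/2078 ≈ -16084.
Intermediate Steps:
S = 1141/2078 (S = ((-5154 + 3172) + 16815)/27014 = (-1982 + 16815)*(1/27014) = 14833*(1/27014) = 1141/2078 ≈ 0.54909)
(S + (a*27)*20) - 13385 = (1141/2078 - 5*27*20) - 13385 = (1141/2078 - 135*20) - 13385 = (1141/2078 - 2700) - 13385 = -5609459/2078 - 13385 = -33423489/2078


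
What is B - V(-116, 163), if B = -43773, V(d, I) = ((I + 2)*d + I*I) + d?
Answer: -51086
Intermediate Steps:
V(d, I) = d + I² + d*(2 + I) (V(d, I) = ((2 + I)*d + I²) + d = (d*(2 + I) + I²) + d = (I² + d*(2 + I)) + d = d + I² + d*(2 + I))
B - V(-116, 163) = -43773 - (163² + 3*(-116) + 163*(-116)) = -43773 - (26569 - 348 - 18908) = -43773 - 1*7313 = -43773 - 7313 = -51086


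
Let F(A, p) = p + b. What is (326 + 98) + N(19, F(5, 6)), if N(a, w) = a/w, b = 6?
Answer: 5107/12 ≈ 425.58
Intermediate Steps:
F(A, p) = 6 + p (F(A, p) = p + 6 = 6 + p)
(326 + 98) + N(19, F(5, 6)) = (326 + 98) + 19/(6 + 6) = 424 + 19/12 = 5107/12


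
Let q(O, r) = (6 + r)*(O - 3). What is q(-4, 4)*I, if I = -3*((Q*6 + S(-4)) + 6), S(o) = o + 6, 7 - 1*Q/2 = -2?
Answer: 24360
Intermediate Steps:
q(O, r) = (-3 + O)*(6 + r) (q(O, r) = (6 + r)*(-3 + O) = (-3 + O)*(6 + r))
Q = 18 (Q = 14 - 2*(-2) = 14 + 4 = 18)
S(o) = 6 + o
I = -348 (I = -3*((18*6 + (6 - 4)) + 6) = -3*((108 + 2) + 6) = -3*(110 + 6) = -3*116 = -348)
q(-4, 4)*I = (-18 - 3*4 + 6*(-4) - 4*4)*(-348) = (-18 - 12 - 24 - 16)*(-348) = -70*(-348) = 24360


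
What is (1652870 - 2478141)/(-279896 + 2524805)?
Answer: -825271/2244909 ≈ -0.36762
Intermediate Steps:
(1652870 - 2478141)/(-279896 + 2524805) = -825271/2244909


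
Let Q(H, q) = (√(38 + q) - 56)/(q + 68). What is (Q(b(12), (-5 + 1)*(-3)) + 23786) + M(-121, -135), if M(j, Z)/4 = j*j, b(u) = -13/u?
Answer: 823493/10 + √2/16 ≈ 82349.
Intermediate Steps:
M(j, Z) = 4*j² (M(j, Z) = 4*(j*j) = 4*j²)
Q(H, q) = (-56 + √(38 + q))/(68 + q)
(Q(b(12), (-5 + 1)*(-3)) + 23786) + M(-121, -135) = ((-56 + √(38 + (-5 + 1)*(-3)))/(68 + (-5 + 1)*(-3)) + 23786) + 4*(-121)² = ((-56 + √(38 - 4*(-3)))/(68 - 4*(-3)) + 23786) + 4*14641 = ((-56 + √(38 + 12))/(68 + 12) + 23786) + 58564 = ((-56 + √50)/80 + 23786) + 58564 = ((-56 + 5*√2)/80 + 23786) + 58564 = ((-7/10 + √2/16) + 23786) + 58564 = (237853/10 + √2/16) + 58564 = 823493/10 + √2/16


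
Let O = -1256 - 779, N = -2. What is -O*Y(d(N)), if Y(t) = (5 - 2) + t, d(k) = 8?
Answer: 22385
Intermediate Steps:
Y(t) = 3 + t
O = -2035
-O*Y(d(N)) = -(-2035)*(3 + 8) = -(-2035)*11 = -1*(-22385) = 22385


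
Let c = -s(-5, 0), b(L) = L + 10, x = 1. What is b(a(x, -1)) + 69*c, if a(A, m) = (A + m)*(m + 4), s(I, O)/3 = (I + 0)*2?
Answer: 2080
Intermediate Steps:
s(I, O) = 6*I (s(I, O) = 3*((I + 0)*2) = 3*(I*2) = 3*(2*I) = 6*I)
a(A, m) = (4 + m)*(A + m) (a(A, m) = (A + m)*(4 + m) = (4 + m)*(A + m))
b(L) = 10 + L
c = 30 (c = -6*(-5) = -1*(-30) = 30)
b(a(x, -1)) + 69*c = (10 + ((-1)² + 4*1 + 4*(-1) + 1*(-1))) + 69*30 = (10 + (1 + 4 - 4 - 1)) + 2070 = (10 + 0) + 2070 = 10 + 2070 = 2080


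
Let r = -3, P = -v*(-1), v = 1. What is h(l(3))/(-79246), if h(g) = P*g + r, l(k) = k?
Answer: 0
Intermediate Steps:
P = 1 (P = -1*1*(-1) = -1*(-1) = 1)
h(g) = -3 + g (h(g) = 1*g - 3 = g - 3 = -3 + g)
h(l(3))/(-79246) = (-3 + 3)/(-79246) = 0*(-1/79246) = 0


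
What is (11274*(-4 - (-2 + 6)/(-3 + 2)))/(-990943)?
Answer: 0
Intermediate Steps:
(11274*(-4 - (-2 + 6)/(-3 + 2)))/(-990943) = (11274*(-4 - 4/(-1)))*(-1/990943) = (11274*(-4 - 4*(-1)))*(-1/990943) = (11274*(-4 - 1*(-4)))*(-1/990943) = (11274*(-4 + 4))*(-1/990943) = (11274*0)*(-1/990943) = 0*(-1/990943) = 0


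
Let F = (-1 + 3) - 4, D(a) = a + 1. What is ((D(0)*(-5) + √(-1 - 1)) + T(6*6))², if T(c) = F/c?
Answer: 7633/324 - 91*I*√2/9 ≈ 23.559 - 14.299*I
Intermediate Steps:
D(a) = 1 + a
F = -2 (F = 2 - 4 = -2)
T(c) = -2/c
((D(0)*(-5) + √(-1 - 1)) + T(6*6))² = (((1 + 0)*(-5) + √(-1 - 1)) - 2/(6*6))² = ((1*(-5) + √(-2)) - 2/36)² = ((-5 + I*√2) - 2*1/36)² = ((-5 + I*√2) - 1/18)² = (-91/18 + I*√2)²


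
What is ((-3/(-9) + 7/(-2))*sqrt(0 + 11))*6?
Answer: -19*sqrt(11) ≈ -63.016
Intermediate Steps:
((-3/(-9) + 7/(-2))*sqrt(0 + 11))*6 = ((-3*(-1/9) + 7*(-1/2))*sqrt(11))*6 = ((1/3 - 7/2)*sqrt(11))*6 = -19*sqrt(11)/6*6 = -19*sqrt(11)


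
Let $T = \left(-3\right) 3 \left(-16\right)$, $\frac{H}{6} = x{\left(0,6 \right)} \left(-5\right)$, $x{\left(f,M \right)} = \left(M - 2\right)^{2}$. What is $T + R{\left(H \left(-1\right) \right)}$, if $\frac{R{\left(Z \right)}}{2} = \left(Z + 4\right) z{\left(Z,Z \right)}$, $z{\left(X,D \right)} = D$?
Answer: $464784$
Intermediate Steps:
$x{\left(f,M \right)} = \left(-2 + M\right)^{2}$
$H = -480$ ($H = 6 \left(-2 + 6\right)^{2} \left(-5\right) = 6 \cdot 4^{2} \left(-5\right) = 6 \cdot 16 \left(-5\right) = 6 \left(-80\right) = -480$)
$T = 144$ ($T = \left(-9\right) \left(-16\right) = 144$)
$R{\left(Z \right)} = 2 Z \left(4 + Z\right)$ ($R{\left(Z \right)} = 2 \left(Z + 4\right) Z = 2 \left(4 + Z\right) Z = 2 Z \left(4 + Z\right)$)
$T + R{\left(H \left(-1\right) \right)} = 144 + 2 \left(\left(-480\right) \left(-1\right)\right) \left(4 - -480\right) = 144 + 2 \cdot 480 \left(4 + 480\right) = 144 + 2 \cdot 480 \cdot 484 = 144 + 464640 = 464784$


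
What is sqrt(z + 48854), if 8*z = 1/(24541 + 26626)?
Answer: sqrt(2046444728505630)/204668 ≈ 221.03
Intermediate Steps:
z = 1/409336 (z = 1/(8*(24541 + 26626)) = (1/8)/51167 = (1/8)*(1/51167) = 1/409336 ≈ 2.4430e-6)
sqrt(z + 48854) = sqrt(1/409336 + 48854) = sqrt(19997700945/409336) = sqrt(2046444728505630)/204668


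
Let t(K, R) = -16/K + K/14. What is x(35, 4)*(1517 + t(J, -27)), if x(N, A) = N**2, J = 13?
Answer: 48306825/26 ≈ 1.8580e+6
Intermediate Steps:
t(K, R) = -16/K + K/14 (t(K, R) = -16/K + K*(1/14) = -16/K + K/14)
x(35, 4)*(1517 + t(J, -27)) = 35**2*(1517 + (-16/13 + (1/14)*13)) = 1225*(1517 + (-16*1/13 + 13/14)) = 1225*(1517 + (-16/13 + 13/14)) = 1225*(1517 - 55/182) = 1225*(276039/182) = 48306825/26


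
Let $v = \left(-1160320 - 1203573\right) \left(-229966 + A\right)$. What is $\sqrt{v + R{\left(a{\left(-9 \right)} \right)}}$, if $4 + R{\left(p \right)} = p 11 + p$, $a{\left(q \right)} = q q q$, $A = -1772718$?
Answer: $2 \sqrt{1183532670015} \approx 2.1758 \cdot 10^{6}$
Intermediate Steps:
$a{\left(q \right)} = q^{3}$ ($a{\left(q \right)} = q^{2} q = q^{3}$)
$R{\left(p \right)} = -4 + 12 p$ ($R{\left(p \right)} = -4 + \left(p 11 + p\right) = -4 + \left(11 p + p\right) = -4 + 12 p$)
$v = 4734130688812$ ($v = \left(-1160320 - 1203573\right) \left(-229966 - 1772718\right) = \left(-2363893\right) \left(-2002684\right) = 4734130688812$)
$\sqrt{v + R{\left(a{\left(-9 \right)} \right)}} = \sqrt{4734130688812 + \left(-4 + 12 \left(-9\right)^{3}\right)} = \sqrt{4734130688812 + \left(-4 + 12 \left(-729\right)\right)} = \sqrt{4734130688812 - 8752} = \sqrt{4734130680060} = 2 \sqrt{1183532670015}$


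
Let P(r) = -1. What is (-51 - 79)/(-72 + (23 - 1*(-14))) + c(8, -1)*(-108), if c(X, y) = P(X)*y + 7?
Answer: -6022/7 ≈ -860.29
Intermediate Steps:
c(X, y) = 7 - y (c(X, y) = -y + 7 = 7 - y)
(-51 - 79)/(-72 + (23 - 1*(-14))) + c(8, -1)*(-108) = (-51 - 79)/(-72 + (23 - 1*(-14))) + (7 - 1*(-1))*(-108) = -130/(-72 + (23 + 14)) + (7 + 1)*(-108) = -130/(-72 + 37) + 8*(-108) = -130/(-35) - 864 = -130*(-1/35) - 864 = 26/7 - 864 = -6022/7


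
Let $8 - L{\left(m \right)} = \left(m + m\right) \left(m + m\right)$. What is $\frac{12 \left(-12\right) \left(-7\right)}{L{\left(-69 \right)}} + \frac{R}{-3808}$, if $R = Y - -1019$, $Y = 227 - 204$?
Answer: $- \frac{2959247}{9061136} \approx -0.32659$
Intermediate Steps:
$Y = 23$ ($Y = 227 - 204 = 23$)
$L{\left(m \right)} = 8 - 4 m^{2}$ ($L{\left(m \right)} = 8 - \left(m + m\right) \left(m + m\right) = 8 - 2 m 2 m = 8 - 4 m^{2}$)
$R = 1042$ ($R = 23 - -1019 = 23 + 1019 = 1042$)
$\frac{12 \left(-12\right) \left(-7\right)}{L{\left(-69 \right)}} + \frac{R}{-3808} = \frac{12 \left(-12\right) \left(-7\right)}{8 - 4 \left(-69\right)^{2}} + \frac{1042}{-3808} = \frac{\left(-144\right) \left(-7\right)}{8 - 19044} + 1042 \left(- \frac{1}{3808}\right) = \frac{1008}{8 - 19044} - \frac{521}{1904} = \frac{1008}{-19036} - \frac{521}{1904} = 1008 \left(- \frac{1}{19036}\right) - \frac{521}{1904} = - \frac{252}{4759} - \frac{521}{1904} = - \frac{2959247}{9061136}$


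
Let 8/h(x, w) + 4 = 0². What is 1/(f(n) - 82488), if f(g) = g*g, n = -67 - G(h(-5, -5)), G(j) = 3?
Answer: -1/77588 ≈ -1.2889e-5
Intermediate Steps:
h(x, w) = -2 (h(x, w) = 8/(-4 + 0²) = 8/(-4 + 0) = 8/(-4) = 8*(-¼) = -2)
n = -70 (n = -67 - 1*3 = -67 - 3 = -70)
f(g) = g²
1/(f(n) - 82488) = 1/((-70)² - 82488) = 1/(4900 - 82488) = 1/(-77588) = -1/77588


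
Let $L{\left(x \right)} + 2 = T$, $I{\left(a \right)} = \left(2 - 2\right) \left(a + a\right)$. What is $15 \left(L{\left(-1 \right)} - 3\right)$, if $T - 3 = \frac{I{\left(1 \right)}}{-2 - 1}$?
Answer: $-30$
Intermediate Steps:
$I{\left(a \right)} = 0$ ($I{\left(a \right)} = 0 \cdot 2 a = 0$)
$T = 3$ ($T = 3 + \frac{1}{-2 - 1} \cdot 0 = 3 + \frac{1}{-3} \cdot 0 = 3 - 0 = 3 + 0 = 3$)
$L{\left(x \right)} = 1$ ($L{\left(x \right)} = -2 + 3 = 1$)
$15 \left(L{\left(-1 \right)} - 3\right) = 15 \left(1 - 3\right) = 15 \left(-2\right) = -30$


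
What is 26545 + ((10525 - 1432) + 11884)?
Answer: 47522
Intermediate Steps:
26545 + ((10525 - 1432) + 11884) = 26545 + (9093 + 11884) = 26545 + 20977 = 47522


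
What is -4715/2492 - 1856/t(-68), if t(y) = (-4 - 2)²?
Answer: -1198723/22428 ≈ -53.448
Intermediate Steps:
t(y) = 36 (t(y) = (-6)² = 36)
-4715/2492 - 1856/t(-68) = -4715/2492 - 1856/36 = -4715*1/2492 - 1856*1/36 = -4715/2492 - 464/9 = -1198723/22428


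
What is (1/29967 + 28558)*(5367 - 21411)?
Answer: -653829356468/1427 ≈ -4.5818e+8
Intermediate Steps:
(1/29967 + 28558)*(5367 - 21411) = (1/29967 + 28558)*(-16044) = (855797587/29967)*(-16044) = -653829356468/1427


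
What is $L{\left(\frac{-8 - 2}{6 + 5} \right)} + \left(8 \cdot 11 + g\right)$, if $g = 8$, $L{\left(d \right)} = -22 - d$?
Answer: $\frac{824}{11} \approx 74.909$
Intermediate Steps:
$L{\left(\frac{-8 - 2}{6 + 5} \right)} + \left(8 \cdot 11 + g\right) = \left(-22 - \frac{-8 - 2}{6 + 5}\right) + \left(8 \cdot 11 + 8\right) = \left(-22 - - \frac{10}{11}\right) + \left(88 + 8\right) = \left(-22 - \left(-10\right) \frac{1}{11}\right) + 96 = \left(-22 - - \frac{10}{11}\right) + 96 = \left(-22 + \frac{10}{11}\right) + 96 = - \frac{232}{11} + 96 = \frac{824}{11}$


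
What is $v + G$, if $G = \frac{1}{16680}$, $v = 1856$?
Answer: $\frac{30958081}{16680} \approx 1856.0$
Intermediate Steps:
$G = \frac{1}{16680} \approx 5.9952 \cdot 10^{-5}$
$v + G = 1856 + \frac{1}{16680} = \frac{30958081}{16680}$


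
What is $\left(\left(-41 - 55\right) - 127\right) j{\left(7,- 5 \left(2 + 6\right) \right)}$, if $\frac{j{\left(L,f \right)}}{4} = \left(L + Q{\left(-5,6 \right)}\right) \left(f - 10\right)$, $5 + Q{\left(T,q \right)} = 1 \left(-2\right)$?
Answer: $0$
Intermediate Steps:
$Q{\left(T,q \right)} = -7$ ($Q{\left(T,q \right)} = -5 + 1 \left(-2\right) = -5 - 2 = -7$)
$j{\left(L,f \right)} = 4 \left(-10 + f\right) \left(-7 + L\right)$ ($j{\left(L,f \right)} = 4 \left(L - 7\right) \left(f - 10\right) = 4 \left(-7 + L\right) \left(-10 + f\right) = 4 \left(-10 + f\right) \left(-7 + L\right)$)
$\left(\left(-41 - 55\right) - 127\right) j{\left(7,- 5 \left(2 + 6\right) \right)} = \left(\left(-41 - 55\right) - 127\right) \left(280 - 280 - 28 \left(- 5 \left(2 + 6\right)\right) + 4 \cdot 7 \left(- 5 \left(2 + 6\right)\right)\right) = \left(-96 - 127\right) \left(280 - 280 - 28 \left(\left(-5\right) 8\right) + 4 \cdot 7 \left(\left(-5\right) 8\right)\right) = - 223 \left(280 - 280 - -1120 + 4 \cdot 7 \left(-40\right)\right) = - 223 \left(280 - 280 + 1120 - 1120\right) = \left(-223\right) 0 = 0$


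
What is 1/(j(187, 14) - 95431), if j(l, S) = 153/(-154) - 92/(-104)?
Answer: -1001/95526540 ≈ -1.0479e-5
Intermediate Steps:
j(l, S) = -109/1001 (j(l, S) = 153*(-1/154) - 92*(-1/104) = -153/154 + 23/26 = -109/1001)
1/(j(187, 14) - 95431) = 1/(-109/1001 - 95431) = 1/(-95526540/1001) = -1001/95526540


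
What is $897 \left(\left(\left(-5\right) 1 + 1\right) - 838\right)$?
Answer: $-755274$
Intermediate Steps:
$897 \left(\left(\left(-5\right) 1 + 1\right) - 838\right) = 897 \left(\left(-5 + 1\right) - 838\right) = 897 \left(-4 - 838\right) = 897 \left(-842\right) = -755274$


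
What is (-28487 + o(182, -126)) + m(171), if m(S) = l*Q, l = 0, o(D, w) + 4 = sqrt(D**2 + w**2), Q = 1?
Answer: -28491 + 70*sqrt(10) ≈ -28270.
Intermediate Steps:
o(D, w) = -4 + sqrt(D**2 + w**2)
m(S) = 0 (m(S) = 0*1 = 0)
(-28487 + o(182, -126)) + m(171) = (-28487 + (-4 + sqrt(182**2 + (-126)**2))) + 0 = (-28487 + (-4 + sqrt(33124 + 15876))) + 0 = (-28487 + (-4 + sqrt(49000))) + 0 = (-28487 + (-4 + 70*sqrt(10))) + 0 = (-28491 + 70*sqrt(10)) + 0 = -28491 + 70*sqrt(10)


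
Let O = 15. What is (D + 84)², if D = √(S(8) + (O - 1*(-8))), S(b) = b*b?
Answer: (84 + √87)² ≈ 8710.0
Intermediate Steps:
S(b) = b²
D = √87 (D = √(8² + (15 - 1*(-8))) = √(64 + (15 + 8)) = √(64 + 23) = √87 ≈ 9.3274)
(D + 84)² = (√87 + 84)² = (84 + √87)²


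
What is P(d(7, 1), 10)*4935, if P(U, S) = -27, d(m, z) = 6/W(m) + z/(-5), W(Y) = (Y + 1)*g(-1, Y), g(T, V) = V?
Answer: -133245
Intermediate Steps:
W(Y) = Y*(1 + Y) (W(Y) = (Y + 1)*Y = (1 + Y)*Y = Y*(1 + Y))
d(m, z) = -z/5 + 6/(m*(1 + m)) (d(m, z) = 6/((m*(1 + m))) + z/(-5) = 6*(1/(m*(1 + m))) + z*(-⅕) = 6/(m*(1 + m)) - z/5 = -z/5 + 6/(m*(1 + m)))
P(d(7, 1), 10)*4935 = -27*4935 = -133245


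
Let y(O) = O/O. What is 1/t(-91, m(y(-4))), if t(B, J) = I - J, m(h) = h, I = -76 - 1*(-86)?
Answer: 1/9 ≈ 0.11111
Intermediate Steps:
I = 10 (I = -76 + 86 = 10)
y(O) = 1
t(B, J) = 10 - J
1/t(-91, m(y(-4))) = 1/(10 - 1*1) = 1/(10 - 1) = 1/9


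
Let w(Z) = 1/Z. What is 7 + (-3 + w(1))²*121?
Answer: 491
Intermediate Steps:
w(Z) = 1/Z
7 + (-3 + w(1))²*121 = 7 + (-3 + 1/1)²*121 = 7 + (-3 + 1)²*121 = 7 + (-2)²*121 = 7 + 4*121 = 7 + 484 = 491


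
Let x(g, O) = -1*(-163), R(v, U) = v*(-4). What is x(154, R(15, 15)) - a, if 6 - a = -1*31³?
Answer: -29634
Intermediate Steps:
R(v, U) = -4*v
x(g, O) = 163
a = 29797 (a = 6 - (-1)*31³ = 6 - (-1)*29791 = 6 - 1*(-29791) = 6 + 29791 = 29797)
x(154, R(15, 15)) - a = 163 - 1*29797 = 163 - 29797 = -29634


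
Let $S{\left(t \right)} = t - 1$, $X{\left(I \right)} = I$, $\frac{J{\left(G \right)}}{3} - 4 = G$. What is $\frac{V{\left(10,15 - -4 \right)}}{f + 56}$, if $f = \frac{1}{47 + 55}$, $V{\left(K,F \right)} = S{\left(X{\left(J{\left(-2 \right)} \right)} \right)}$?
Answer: $\frac{510}{5713} \approx 0.08927$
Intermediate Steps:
$J{\left(G \right)} = 12 + 3 G$
$S{\left(t \right)} = -1 + t$
$V{\left(K,F \right)} = 5$ ($V{\left(K,F \right)} = -1 + \left(12 + 3 \left(-2\right)\right) = -1 + \left(12 - 6\right) = -1 + 6 = 5$)
$f = \frac{1}{102} \approx 0.0098039$
$\frac{V{\left(10,15 - -4 \right)}}{f + 56} = \frac{5}{\frac{1}{102} + 56} = \frac{5}{\frac{5713}{102}} = 5 \cdot \frac{102}{5713} = \frac{510}{5713}$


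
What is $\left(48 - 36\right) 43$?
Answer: $516$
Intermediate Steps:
$\left(48 - 36\right) 43 = 12 \cdot 43 = 516$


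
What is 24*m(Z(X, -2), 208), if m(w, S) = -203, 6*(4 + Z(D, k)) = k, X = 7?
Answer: -4872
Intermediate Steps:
Z(D, k) = -4 + k/6
24*m(Z(X, -2), 208) = 24*(-203) = -4872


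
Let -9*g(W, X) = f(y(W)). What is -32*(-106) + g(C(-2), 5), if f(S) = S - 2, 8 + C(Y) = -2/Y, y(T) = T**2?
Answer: 30481/9 ≈ 3386.8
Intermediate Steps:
C(Y) = -8 - 2/Y
f(S) = -2 + S
g(W, X) = 2/9 - W**2/9 (g(W, X) = -(-2 + W**2)/9 = 2/9 - W**2/9)
-32*(-106) + g(C(-2), 5) = -32*(-106) + (2/9 - (-8 - 2/(-2))**2/9) = 3392 + (2/9 - (-8 - 2*(-1/2))**2/9) = 3392 + (2/9 - (-8 + 1)**2/9) = 3392 + (2/9 - 1/9*(-7)**2) = 3392 + (2/9 - 1/9*49) = 3392 + (2/9 - 49/9) = 3392 - 47/9 = 30481/9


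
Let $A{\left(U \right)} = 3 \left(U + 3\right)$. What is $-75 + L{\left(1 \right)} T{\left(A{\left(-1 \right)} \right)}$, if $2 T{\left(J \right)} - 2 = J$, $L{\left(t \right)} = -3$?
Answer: $-87$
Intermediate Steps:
$A{\left(U \right)} = 9 + 3 U$ ($A{\left(U \right)} = 3 \left(3 + U\right) = 9 + 3 U$)
$T{\left(J \right)} = 1 + \frac{J}{2}$
$-75 + L{\left(1 \right)} T{\left(A{\left(-1 \right)} \right)} = -75 - 3 \left(1 + \frac{9 + 3 \left(-1\right)}{2}\right) = -75 - 3 \left(1 + \frac{9 - 3}{2}\right) = -75 - 3 \left(1 + \frac{1}{2} \cdot 6\right) = -75 - 3 \left(1 + 3\right) = -75 - 12 = -87$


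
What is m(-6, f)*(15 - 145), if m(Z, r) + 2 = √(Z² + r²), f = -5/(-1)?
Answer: 260 - 130*√61 ≈ -755.33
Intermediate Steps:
f = 5 (f = -5*(-1) = 5)
m(Z, r) = -2 + √(Z² + r²)
m(-6, f)*(15 - 145) = (-2 + √((-6)² + 5²))*(15 - 145) = (-2 + √(36 + 25))*(-130) = (-2 + √61)*(-130) = 260 - 130*√61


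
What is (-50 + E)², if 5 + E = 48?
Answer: 49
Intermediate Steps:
E = 43 (E = -5 + 48 = 43)
(-50 + E)² = (-50 + 43)² = (-7)² = 49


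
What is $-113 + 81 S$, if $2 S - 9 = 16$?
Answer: $\frac{1799}{2} \approx 899.5$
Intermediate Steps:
$S = \frac{25}{2}$ ($S = \frac{9}{2} + \frac{1}{2} \cdot 16 = \frac{9}{2} + 8 = \frac{25}{2} \approx 12.5$)
$-113 + 81 S = -113 + 81 \cdot \frac{25}{2} = -113 + \frac{2025}{2} = \frac{1799}{2}$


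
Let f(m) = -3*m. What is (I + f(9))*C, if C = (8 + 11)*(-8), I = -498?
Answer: 79800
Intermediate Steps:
C = -152 (C = 19*(-8) = -152)
(I + f(9))*C = (-498 - 3*9)*(-152) = (-498 - 27)*(-152) = -525*(-152) = 79800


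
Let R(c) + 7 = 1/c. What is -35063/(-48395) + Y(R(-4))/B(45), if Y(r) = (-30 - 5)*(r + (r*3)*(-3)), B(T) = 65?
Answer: -19192551/629135 ≈ -30.506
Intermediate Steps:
R(c) = -7 + 1/c
Y(r) = 280*r (Y(r) = -35*(r + (3*r)*(-3)) = -35*(r - 9*r) = -(-280)*r = 280*r)
-35063/(-48395) + Y(R(-4))/B(45) = -35063/(-48395) + (280*(-7 + 1/(-4)))/65 = -35063*(-1/48395) + (280*(-7 - ¼))*(1/65) = 35063/48395 + (280*(-29/4))*(1/65) = 35063/48395 - 2030*1/65 = 35063/48395 - 406/13 = -19192551/629135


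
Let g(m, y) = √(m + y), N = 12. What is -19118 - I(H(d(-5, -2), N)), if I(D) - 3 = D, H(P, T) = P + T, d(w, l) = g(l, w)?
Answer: -19133 - I*√7 ≈ -19133.0 - 2.6458*I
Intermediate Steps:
d(w, l) = √(l + w)
I(D) = 3 + D
-19118 - I(H(d(-5, -2), N)) = -19118 - (3 + (√(-2 - 5) + 12)) = -19118 - (3 + (√(-7) + 12)) = -19118 - (3 + (I*√7 + 12)) = -19118 - (3 + (12 + I*√7)) = -19118 - (15 + I*√7) = -19118 + (-15 - I*√7) = -19133 - I*√7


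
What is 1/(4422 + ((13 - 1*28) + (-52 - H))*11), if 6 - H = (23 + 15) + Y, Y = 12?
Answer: 1/4169 ≈ 0.00023987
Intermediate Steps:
H = -44 (H = 6 - ((23 + 15) + 12) = 6 - (38 + 12) = 6 - 1*50 = 6 - 50 = -44)
1/(4422 + ((13 - 1*28) + (-52 - H))*11) = 1/(4422 + ((13 - 1*28) + (-52 - 1*(-44)))*11) = 1/(4422 + ((13 - 28) + (-52 + 44))*11) = 1/(4422 + (-15 - 8)*11) = 1/(4422 - 23*11) = 1/(4422 - 253) = 1/4169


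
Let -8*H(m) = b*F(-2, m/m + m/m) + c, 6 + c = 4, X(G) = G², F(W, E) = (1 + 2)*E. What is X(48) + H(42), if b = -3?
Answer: 4613/2 ≈ 2306.5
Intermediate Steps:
F(W, E) = 3*E
c = -2 (c = -6 + 4 = -2)
H(m) = 5/2 (H(m) = -(-9*(m/m + m/m) - 2)/8 = -(-9*(1 + 1) - 2)/8 = -(-9*2 - 2)/8 = -(-3*6 - 2)/8 = -(-18 - 2)/8 = -⅛*(-20) = 5/2)
X(48) + H(42) = 48² + 5/2 = 2304 + 5/2 = 4613/2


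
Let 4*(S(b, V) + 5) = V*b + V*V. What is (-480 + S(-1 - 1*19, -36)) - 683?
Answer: -664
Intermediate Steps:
S(b, V) = -5 + V**2/4 + V*b/4 (S(b, V) = -5 + (V*b + V*V)/4 = -5 + (V*b + V**2)/4 = -5 + (V**2 + V*b)/4 = -5 + (V**2/4 + V*b/4) = -5 + V**2/4 + V*b/4)
(-480 + S(-1 - 1*19, -36)) - 683 = (-480 + (-5 + (1/4)*(-36)**2 + (1/4)*(-36)*(-1 - 1*19))) - 683 = (-480 + (-5 + (1/4)*1296 + (1/4)*(-36)*(-1 - 19))) - 683 = (-480 + (-5 + 324 + (1/4)*(-36)*(-20))) - 683 = (-480 + (-5 + 324 + 180)) - 683 = (-480 + 499) - 683 = 19 - 683 = -664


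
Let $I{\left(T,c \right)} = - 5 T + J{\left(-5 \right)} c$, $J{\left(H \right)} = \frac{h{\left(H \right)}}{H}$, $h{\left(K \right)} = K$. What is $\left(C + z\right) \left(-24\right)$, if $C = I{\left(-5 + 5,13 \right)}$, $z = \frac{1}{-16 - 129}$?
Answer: $- \frac{45216}{145} \approx -311.83$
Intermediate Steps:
$J{\left(H \right)} = 1$ ($J{\left(H \right)} = \frac{H}{H} = 1$)
$I{\left(T,c \right)} = c - 5 T$ ($I{\left(T,c \right)} = - 5 T + 1 c = - 5 T + c = c - 5 T$)
$z = - \frac{1}{145}$ ($z = \frac{1}{-145} = - \frac{1}{145} \approx -0.0068966$)
$C = 13$ ($C = 13 - 5 \left(-5 + 5\right) = 13 - 0 = 13 + 0 = 13$)
$\left(C + z\right) \left(-24\right) = \left(13 - \frac{1}{145}\right) \left(-24\right) = \frac{1884}{145} \left(-24\right) = - \frac{45216}{145}$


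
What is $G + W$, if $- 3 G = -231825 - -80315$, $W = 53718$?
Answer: $\frac{312664}{3} \approx 1.0422 \cdot 10^{5}$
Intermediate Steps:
$G = \frac{151510}{3}$ ($G = - \frac{-231825 - -80315}{3} = - \frac{-231825 + 80315}{3} = \left(- \frac{1}{3}\right) \left(-151510\right) = \frac{151510}{3} \approx 50503.0$)
$G + W = \frac{151510}{3} + 53718 = \frac{312664}{3}$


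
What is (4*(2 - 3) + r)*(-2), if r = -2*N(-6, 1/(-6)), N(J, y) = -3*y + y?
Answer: 28/3 ≈ 9.3333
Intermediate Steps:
N(J, y) = -2*y
r = -2/3 (r = -(-4)/(-6) = -(-4)*(-1)/6 = -2*1/3 = -2/3 ≈ -0.66667)
(4*(2 - 3) + r)*(-2) = (4*(2 - 3) - 2/3)*(-2) = (4*(-1) - 2/3)*(-2) = (-4 - 2/3)*(-2) = -14/3*(-2) = 28/3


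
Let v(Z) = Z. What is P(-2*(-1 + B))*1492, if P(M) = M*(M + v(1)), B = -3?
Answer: 107424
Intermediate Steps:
P(M) = M*(1 + M) (P(M) = M*(M + 1) = M*(1 + M))
P(-2*(-1 + B))*1492 = ((-2*(-1 - 3))*(1 - 2*(-1 - 3)))*1492 = ((-2*(-4))*(1 - 2*(-4)))*1492 = (8*(1 + 8))*1492 = (8*9)*1492 = 72*1492 = 107424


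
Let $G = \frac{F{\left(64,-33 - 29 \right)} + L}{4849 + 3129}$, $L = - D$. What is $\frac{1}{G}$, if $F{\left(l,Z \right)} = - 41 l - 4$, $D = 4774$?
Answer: $- \frac{3989}{3701} \approx -1.0778$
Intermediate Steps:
$F{\left(l,Z \right)} = -4 - 41 l$
$L = -4774$ ($L = \left(-1\right) 4774 = -4774$)
$G = - \frac{3701}{3989}$ ($G = \frac{\left(-4 - 2624\right) - 4774}{4849 + 3129} = \frac{\left(-4 - 2624\right) - 4774}{7978} = \left(-2628 - 4774\right) \frac{1}{7978} = \left(-7402\right) \frac{1}{7978} = - \frac{3701}{3989} \approx -0.9278$)
$\frac{1}{G} = \frac{1}{- \frac{3701}{3989}} = - \frac{3989}{3701}$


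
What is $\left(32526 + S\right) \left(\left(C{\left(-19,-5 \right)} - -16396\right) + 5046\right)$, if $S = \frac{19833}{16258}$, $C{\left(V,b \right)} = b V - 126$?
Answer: $\frac{1029338770941}{1478} \approx 6.9644 \cdot 10^{8}$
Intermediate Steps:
$C{\left(V,b \right)} = -126 + V b$ ($C{\left(V,b \right)} = V b - 126 = -126 + V b$)
$S = \frac{1803}{1478}$ ($S = 19833 \cdot \frac{1}{16258} = \frac{1803}{1478} \approx 1.2199$)
$\left(32526 + S\right) \left(\left(C{\left(-19,-5 \right)} - -16396\right) + 5046\right) = \left(32526 + \frac{1803}{1478}\right) \left(\left(\left(-126 - -95\right) - -16396\right) + 5046\right) = \frac{48075231 \left(\left(\left(-126 + 95\right) + 16396\right) + 5046\right)}{1478} = \frac{48075231 \left(\left(-31 + 16396\right) + 5046\right)}{1478} = \frac{48075231 \left(16365 + 5046\right)}{1478} = \frac{48075231}{1478} \cdot 21411 = \frac{1029338770941}{1478}$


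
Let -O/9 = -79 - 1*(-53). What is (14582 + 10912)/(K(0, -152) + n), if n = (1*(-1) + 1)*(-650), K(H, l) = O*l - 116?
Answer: -12747/17842 ≈ -0.71444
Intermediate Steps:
O = 234 (O = -9*(-79 - 1*(-53)) = -9*(-79 + 53) = -9*(-26) = 234)
K(H, l) = -116 + 234*l (K(H, l) = 234*l - 116 = -116 + 234*l)
n = 0 (n = (-1 + 1)*(-650) = 0*(-650) = 0)
(14582 + 10912)/(K(0, -152) + n) = (14582 + 10912)/((-116 + 234*(-152)) + 0) = 25494/((-116 - 35568) + 0) = 25494/(-35684 + 0) = 25494/(-35684) = 25494*(-1/35684) = -12747/17842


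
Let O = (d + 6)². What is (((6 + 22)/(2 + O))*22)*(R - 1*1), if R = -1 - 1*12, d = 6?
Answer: -4312/73 ≈ -59.068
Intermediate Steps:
R = -13 (R = -1 - 12 = -13)
O = 144 (O = (6 + 6)² = 12² = 144)
(((6 + 22)/(2 + O))*22)*(R - 1*1) = (((6 + 22)/(2 + 144))*22)*(-13 - 1*1) = ((28/146)*22)*(-13 - 1) = ((28*(1/146))*22)*(-14) = ((14/73)*22)*(-14) = (308/73)*(-14) = -4312/73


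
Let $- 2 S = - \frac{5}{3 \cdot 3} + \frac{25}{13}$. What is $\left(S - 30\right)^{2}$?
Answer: $\frac{12888100}{13689} \approx 941.49$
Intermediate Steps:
$S = - \frac{80}{117}$ ($S = - \frac{- \frac{5}{3 \cdot 3} + \frac{25}{13}}{2} = - \frac{- \frac{5}{9} + 25 \cdot \frac{1}{13}}{2} = - \frac{\left(-5\right) \frac{1}{9} + \frac{25}{13}}{2} = - \frac{- \frac{5}{9} + \frac{25}{13}}{2} = \left(- \frac{1}{2}\right) \frac{160}{117} = - \frac{80}{117} \approx -0.68376$)
$\left(S - 30\right)^{2} = \left(- \frac{80}{117} - 30\right)^{2} = \left(- \frac{3590}{117}\right)^{2} = \frac{12888100}{13689}$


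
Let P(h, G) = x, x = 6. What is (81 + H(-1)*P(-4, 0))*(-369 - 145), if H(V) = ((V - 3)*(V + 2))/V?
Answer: -53970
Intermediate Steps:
P(h, G) = 6
H(V) = (-3 + V)*(2 + V)/V (H(V) = ((-3 + V)*(2 + V))/V = (-3 + V)*(2 + V)/V)
(81 + H(-1)*P(-4, 0))*(-369 - 145) = (81 + (-1 - 1 - 6/(-1))*6)*(-369 - 145) = (81 + (-1 - 1 - 6*(-1))*6)*(-514) = (81 + (-1 - 1 + 6)*6)*(-514) = (81 + 4*6)*(-514) = (81 + 24)*(-514) = 105*(-514) = -53970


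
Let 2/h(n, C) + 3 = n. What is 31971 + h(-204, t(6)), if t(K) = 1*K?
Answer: 6617995/207 ≈ 31971.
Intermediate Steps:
t(K) = K
h(n, C) = 2/(-3 + n)
31971 + h(-204, t(6)) = 31971 + 2/(-3 - 204) = 31971 + 2/(-207) = 31971 + 2*(-1/207) = 31971 - 2/207 = 6617995/207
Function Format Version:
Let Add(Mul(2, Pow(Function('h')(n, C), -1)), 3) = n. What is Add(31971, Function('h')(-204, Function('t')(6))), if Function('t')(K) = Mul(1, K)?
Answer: Rational(6617995, 207) ≈ 31971.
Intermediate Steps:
Function('t')(K) = K
Function('h')(n, C) = Mul(2, Pow(Add(-3, n), -1))
Add(31971, Function('h')(-204, Function('t')(6))) = Add(31971, Mul(2, Pow(Add(-3, -204), -1))) = Add(31971, Mul(2, Pow(-207, -1))) = Add(31971, Mul(2, Rational(-1, 207))) = Add(31971, Rational(-2, 207)) = Rational(6617995, 207)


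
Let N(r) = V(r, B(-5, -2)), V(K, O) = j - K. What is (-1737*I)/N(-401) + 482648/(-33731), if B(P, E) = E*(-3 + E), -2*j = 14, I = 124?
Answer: -3727707970/6645007 ≈ -560.98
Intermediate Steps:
j = -7 (j = -½*14 = -7)
V(K, O) = -7 - K
N(r) = -7 - r
(-1737*I)/N(-401) + 482648/(-33731) = (-1737*124)/(-7 - 1*(-401)) + 482648/(-33731) = -215388/(-7 + 401) + 482648*(-1/33731) = -215388/394 - 482648/33731 = -215388*1/394 - 482648/33731 = -107694/197 - 482648/33731 = -3727707970/6645007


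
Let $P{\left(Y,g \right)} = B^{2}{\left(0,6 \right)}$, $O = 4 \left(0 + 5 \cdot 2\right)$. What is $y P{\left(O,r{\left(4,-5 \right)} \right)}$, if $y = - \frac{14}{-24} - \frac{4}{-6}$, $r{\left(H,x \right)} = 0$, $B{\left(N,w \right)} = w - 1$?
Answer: $\frac{125}{4} \approx 31.25$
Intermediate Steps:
$B{\left(N,w \right)} = -1 + w$
$O = 40$ ($O = 4 \left(0 + 10\right) = 4 \cdot 10 = 40$)
$P{\left(Y,g \right)} = 25$ ($P{\left(Y,g \right)} = \left(-1 + 6\right)^{2} = 5^{2} = 25$)
$y = \frac{5}{4}$ ($y = \left(-14\right) \left(- \frac{1}{24}\right) - - \frac{2}{3} = \frac{7}{12} + \frac{2}{3} = \frac{5}{4} \approx 1.25$)
$y P{\left(O,r{\left(4,-5 \right)} \right)} = \frac{5}{4} \cdot 25 = \frac{125}{4}$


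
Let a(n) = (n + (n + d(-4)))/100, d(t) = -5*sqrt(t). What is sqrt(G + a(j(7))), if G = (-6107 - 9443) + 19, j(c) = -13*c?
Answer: sqrt(-1553282 - 10*I)/10 ≈ 0.00040119 - 124.63*I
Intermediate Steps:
G = -15531 (G = -15550 + 19 = -15531)
a(n) = -I/10 + n/50 (a(n) = (n + (n - 10*I))/100 = (n + (n - 10*I))*(1/100) = (-10*I + 2*n)*(1/100) = -I/10 + n/50)
sqrt(G + a(j(7))) = sqrt(-15531 + (-I/10 + (-13*7)/50)) = sqrt(-15531 + (-I/10 + (1/50)*(-91))) = sqrt(-15531 + (-I/10 - 91/50)) = sqrt(-15531 + (-91/50 - I/10)) = sqrt(-776641/50 - I/10)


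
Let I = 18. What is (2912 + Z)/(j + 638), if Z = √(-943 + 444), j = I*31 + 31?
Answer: 2912/1227 + I*√499/1227 ≈ 2.3733 + 0.018206*I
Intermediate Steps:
j = 589 (j = 18*31 + 31 = 558 + 31 = 589)
Z = I*√499 (Z = √(-499) = I*√499 ≈ 22.338*I)
(2912 + Z)/(j + 638) = (2912 + I*√499)/(589 + 638) = (2912 + I*√499)/1227 = (2912 + I*√499)*(1/1227) = 2912/1227 + I*√499/1227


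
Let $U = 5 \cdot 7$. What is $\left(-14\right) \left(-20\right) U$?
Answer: $9800$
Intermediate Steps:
$U = 35$
$\left(-14\right) \left(-20\right) U = \left(-14\right) \left(-20\right) 35 = 280 \cdot 35 = 9800$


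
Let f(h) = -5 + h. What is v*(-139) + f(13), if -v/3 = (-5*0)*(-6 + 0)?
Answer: 8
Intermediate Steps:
v = 0 (v = -3*(-5*0)*(-6 + 0) = -0*(-6) = -3*0 = 0)
v*(-139) + f(13) = 0*(-139) + (-5 + 13) = 0 + 8 = 8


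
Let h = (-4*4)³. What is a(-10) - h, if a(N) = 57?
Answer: 4153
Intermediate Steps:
h = -4096 (h = (-16)³ = -4096)
a(-10) - h = 57 - 1*(-4096) = 57 + 4096 = 4153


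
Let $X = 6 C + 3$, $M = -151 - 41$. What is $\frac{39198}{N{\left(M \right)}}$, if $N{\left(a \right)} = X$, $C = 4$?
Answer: $\frac{13066}{9} \approx 1451.8$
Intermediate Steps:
$M = -192$ ($M = -151 - 41 = -192$)
$X = 27$ ($X = 6 \cdot 4 + 3 = 24 + 3 = 27$)
$N{\left(a \right)} = 27$
$\frac{39198}{N{\left(M \right)}} = \frac{39198}{27} = 39198 \cdot \frac{1}{27} = \frac{13066}{9}$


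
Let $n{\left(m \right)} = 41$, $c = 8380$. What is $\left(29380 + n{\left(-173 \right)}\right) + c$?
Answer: $37801$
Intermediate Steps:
$\left(29380 + n{\left(-173 \right)}\right) + c = \left(29380 + 41\right) + 8380 = 29421 + 8380 = 37801$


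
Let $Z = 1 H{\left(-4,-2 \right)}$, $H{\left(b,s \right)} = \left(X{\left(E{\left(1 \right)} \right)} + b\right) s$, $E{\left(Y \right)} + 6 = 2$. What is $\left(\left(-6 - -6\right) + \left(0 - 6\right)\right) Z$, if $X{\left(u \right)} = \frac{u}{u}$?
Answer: $-36$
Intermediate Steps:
$E{\left(Y \right)} = -4$ ($E{\left(Y \right)} = -6 + 2 = -4$)
$X{\left(u \right)} = 1$
$H{\left(b,s \right)} = s \left(1 + b\right)$ ($H{\left(b,s \right)} = \left(1 + b\right) s = s \left(1 + b\right)$)
$Z = 6$ ($Z = 1 \left(- 2 \left(1 - 4\right)\right) = 1 \left(\left(-2\right) \left(-3\right)\right) = 1 \cdot 6 = 6$)
$\left(\left(-6 - -6\right) + \left(0 - 6\right)\right) Z = \left(\left(-6 - -6\right) + \left(0 - 6\right)\right) 6 = \left(\left(-6 + 6\right) - 6\right) 6 = \left(0 - 6\right) 6 = \left(-6\right) 6 = -36$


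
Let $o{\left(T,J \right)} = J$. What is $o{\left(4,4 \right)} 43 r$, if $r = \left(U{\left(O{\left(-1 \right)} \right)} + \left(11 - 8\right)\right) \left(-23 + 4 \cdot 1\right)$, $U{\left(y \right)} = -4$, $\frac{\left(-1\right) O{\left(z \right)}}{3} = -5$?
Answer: $3268$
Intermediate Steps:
$O{\left(z \right)} = 15$ ($O{\left(z \right)} = \left(-3\right) \left(-5\right) = 15$)
$r = 19$ ($r = \left(-4 + \left(11 - 8\right)\right) \left(-23 + 4 \cdot 1\right) = \left(-4 + 3\right) \left(-23 + 4\right) = \left(-1\right) \left(-19\right) = 19$)
$o{\left(4,4 \right)} 43 r = 4 \cdot 43 \cdot 19 = 172 \cdot 19 = 3268$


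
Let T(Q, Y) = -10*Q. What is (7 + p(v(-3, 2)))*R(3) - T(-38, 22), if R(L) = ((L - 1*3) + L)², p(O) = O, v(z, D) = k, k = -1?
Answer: -326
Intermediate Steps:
v(z, D) = -1
R(L) = (-3 + 2*L)² (R(L) = ((L - 3) + L)² = ((-3 + L) + L)² = (-3 + 2*L)²)
(7 + p(v(-3, 2)))*R(3) - T(-38, 22) = (7 - 1)*(-3 + 2*3)² - (-10)*(-38) = 6*(-3 + 6)² - 1*380 = 6*3² - 380 = 6*9 - 380 = 54 - 380 = -326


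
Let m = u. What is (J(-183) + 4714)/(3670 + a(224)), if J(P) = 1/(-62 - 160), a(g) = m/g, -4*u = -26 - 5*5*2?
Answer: 117208784/91252989 ≈ 1.2844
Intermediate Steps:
u = 19 (u = -(-26 - 5*5*2)/4 = -(-26 - 25*2)/4 = -(-26 - 1*50)/4 = -(-26 - 50)/4 = -¼*(-76) = 19)
m = 19
a(g) = 19/g
J(P) = -1/222 (J(P) = 1/(-222) = -1/222)
(J(-183) + 4714)/(3670 + a(224)) = (-1/222 + 4714)/(3670 + 19/224) = 1046507/(222*(3670 + 19*(1/224))) = 1046507/(222*(3670 + 19/224)) = 1046507/(222*(822099/224)) = (1046507/222)*(224/822099) = 117208784/91252989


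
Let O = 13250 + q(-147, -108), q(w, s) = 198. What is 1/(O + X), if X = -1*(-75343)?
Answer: 1/88791 ≈ 1.1262e-5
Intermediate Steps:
X = 75343
O = 13448 (O = 13250 + 198 = 13448)
1/(O + X) = 1/(13448 + 75343) = 1/88791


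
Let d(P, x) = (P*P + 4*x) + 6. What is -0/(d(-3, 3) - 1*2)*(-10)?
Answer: 0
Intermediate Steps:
d(P, x) = 6 + P² + 4*x (d(P, x) = (P² + 4*x) + 6 = 6 + P² + 4*x)
-0/(d(-3, 3) - 1*2)*(-10) = -0/((6 + (-3)² + 4*3) - 1*2)*(-10) = -0/((6 + 9 + 12) - 2)*(-10) = -0/(27 - 2)*(-10) = -0/25*(-10) = -1*0*(-10) = 0*(-10) = 0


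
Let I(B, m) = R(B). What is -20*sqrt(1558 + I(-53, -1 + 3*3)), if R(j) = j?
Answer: -20*sqrt(1505) ≈ -775.89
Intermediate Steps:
I(B, m) = B
-20*sqrt(1558 + I(-53, -1 + 3*3)) = -20*sqrt(1558 - 53) = -20*sqrt(1505)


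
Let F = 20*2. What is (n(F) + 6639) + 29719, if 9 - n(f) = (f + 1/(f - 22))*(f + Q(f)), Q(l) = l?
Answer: 298463/9 ≈ 33163.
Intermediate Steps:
F = 40
n(f) = 9 - 2*f*(f + 1/(-22 + f)) (n(f) = 9 - (f + 1/(f - 22))*(f + f) = 9 - (f + 1/(-22 + f))*2*f = 9 - 2*f*(f + 1/(-22 + f)))
(n(F) + 6639) + 29719 = ((-198 - 2*40³ + 7*40 + 44*40²)/(-22 + 40) + 6639) + 29719 = ((-198 - 2*64000 + 280 + 44*1600)/18 + 6639) + 29719 = ((-198 - 128000 + 280 + 70400)/18 + 6639) + 29719 = ((1/18)*(-57518) + 6639) + 29719 = (-28759/9 + 6639) + 29719 = 30992/9 + 29719 = 298463/9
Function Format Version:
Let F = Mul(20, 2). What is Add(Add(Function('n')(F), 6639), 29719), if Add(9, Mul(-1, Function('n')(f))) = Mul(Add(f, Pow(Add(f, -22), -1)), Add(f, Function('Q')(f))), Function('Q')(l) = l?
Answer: Rational(298463, 9) ≈ 33163.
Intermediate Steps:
F = 40
Function('n')(f) = Add(9, Mul(-2, f, Add(f, Pow(Add(-22, f), -1)))) (Function('n')(f) = Add(9, Mul(-1, Mul(Add(f, Pow(Add(f, -22), -1)), Add(f, f)))) = Add(9, Mul(-1, Mul(Add(f, Pow(Add(-22, f), -1)), Mul(2, f)))) = Add(9, Mul(-1, Mul(2, f, Add(f, Pow(Add(-22, f), -1))))) = Add(9, Mul(-2, f, Add(f, Pow(Add(-22, f), -1)))))
Add(Add(Function('n')(F), 6639), 29719) = Add(Add(Mul(Pow(Add(-22, 40), -1), Add(-198, Mul(-2, Pow(40, 3)), Mul(7, 40), Mul(44, Pow(40, 2)))), 6639), 29719) = Add(Add(Mul(Pow(18, -1), Add(-198, Mul(-2, 64000), 280, Mul(44, 1600))), 6639), 29719) = Add(Add(Mul(Rational(1, 18), Add(-198, -128000, 280, 70400)), 6639), 29719) = Add(Add(Mul(Rational(1, 18), -57518), 6639), 29719) = Add(Add(Rational(-28759, 9), 6639), 29719) = Add(Rational(30992, 9), 29719) = Rational(298463, 9)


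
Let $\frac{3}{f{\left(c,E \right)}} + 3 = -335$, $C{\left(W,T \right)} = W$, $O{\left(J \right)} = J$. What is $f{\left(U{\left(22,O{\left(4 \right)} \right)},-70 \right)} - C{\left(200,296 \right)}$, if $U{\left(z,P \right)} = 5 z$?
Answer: $- \frac{67603}{338} \approx -200.01$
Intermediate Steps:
$f{\left(c,E \right)} = - \frac{3}{338}$ ($f{\left(c,E \right)} = \frac{3}{-3 - 335} = \frac{3}{-338} = 3 \left(- \frac{1}{338}\right) = - \frac{3}{338}$)
$f{\left(U{\left(22,O{\left(4 \right)} \right)},-70 \right)} - C{\left(200,296 \right)} = - \frac{3}{338} - 200 = - \frac{67603}{338}$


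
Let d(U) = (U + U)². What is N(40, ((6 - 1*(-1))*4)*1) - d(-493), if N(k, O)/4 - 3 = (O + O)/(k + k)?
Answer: -4860906/5 ≈ -9.7218e+5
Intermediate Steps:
d(U) = 4*U² (d(U) = (2*U)² = 4*U²)
N(k, O) = 12 + 4*O/k (N(k, O) = 12 + 4*((O + O)/(k + k)) = 12 + 4*((2*O)/((2*k))) = 12 + 4*((2*O)*(1/(2*k))) = 12 + 4*(O/k) = 12 + 4*O/k)
N(40, ((6 - 1*(-1))*4)*1) - d(-493) = (12 + 4*(((6 - 1*(-1))*4)*1)/40) - 4*(-493)² = (12 + 4*(((6 + 1)*4)*1)*(1/40)) - 4*243049 = (12 + 4*((7*4)*1)*(1/40)) - 1*972196 = (12 + 4*(28*1)*(1/40)) - 972196 = (12 + 4*28*(1/40)) - 972196 = (12 + 14/5) - 972196 = 74/5 - 972196 = -4860906/5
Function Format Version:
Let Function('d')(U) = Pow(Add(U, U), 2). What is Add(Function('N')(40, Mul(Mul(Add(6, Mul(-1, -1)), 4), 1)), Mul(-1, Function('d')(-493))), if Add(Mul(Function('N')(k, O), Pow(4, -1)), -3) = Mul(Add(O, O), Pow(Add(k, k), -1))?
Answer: Rational(-4860906, 5) ≈ -9.7218e+5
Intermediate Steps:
Function('d')(U) = Mul(4, Pow(U, 2)) (Function('d')(U) = Pow(Mul(2, U), 2) = Mul(4, Pow(U, 2)))
Function('N')(k, O) = Add(12, Mul(4, O, Pow(k, -1))) (Function('N')(k, O) = Add(12, Mul(4, Mul(Add(O, O), Pow(Add(k, k), -1)))) = Add(12, Mul(4, Mul(Mul(2, O), Pow(Mul(2, k), -1)))) = Add(12, Mul(4, Mul(Mul(2, O), Mul(Rational(1, 2), Pow(k, -1))))) = Add(12, Mul(4, Mul(O, Pow(k, -1)))) = Add(12, Mul(4, O, Pow(k, -1))))
Add(Function('N')(40, Mul(Mul(Add(6, Mul(-1, -1)), 4), 1)), Mul(-1, Function('d')(-493))) = Add(Add(12, Mul(4, Mul(Mul(Add(6, Mul(-1, -1)), 4), 1), Pow(40, -1))), Mul(-1, Mul(4, Pow(-493, 2)))) = Add(Add(12, Mul(4, Mul(Mul(Add(6, 1), 4), 1), Rational(1, 40))), Mul(-1, Mul(4, 243049))) = Add(Add(12, Mul(4, Mul(Mul(7, 4), 1), Rational(1, 40))), Mul(-1, 972196)) = Add(Add(12, Mul(4, Mul(28, 1), Rational(1, 40))), -972196) = Add(Add(12, Mul(4, 28, Rational(1, 40))), -972196) = Add(Add(12, Rational(14, 5)), -972196) = Add(Rational(74, 5), -972196) = Rational(-4860906, 5)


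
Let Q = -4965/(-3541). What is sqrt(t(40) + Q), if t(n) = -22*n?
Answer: I*sqrt(11016458215)/3541 ≈ 29.641*I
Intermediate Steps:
Q = 4965/3541 (Q = -4965*(-1/3541) = 4965/3541 ≈ 1.4021)
sqrt(t(40) + Q) = sqrt(-22*40 + 4965/3541) = sqrt(-880 + 4965/3541) = sqrt(-3111115/3541) = I*sqrt(11016458215)/3541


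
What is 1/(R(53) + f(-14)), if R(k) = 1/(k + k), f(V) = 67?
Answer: 106/7103 ≈ 0.014923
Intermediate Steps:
R(k) = 1/(2*k)
1/(R(53) + f(-14)) = 1/((½)/53 + 67) = 1/((½)*(1/53) + 67) = 1/(1/106 + 67) = 1/(7103/106) = 106/7103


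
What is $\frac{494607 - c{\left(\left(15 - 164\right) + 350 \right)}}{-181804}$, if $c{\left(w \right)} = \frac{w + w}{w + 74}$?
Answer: $- \frac{136016523}{49996100} \approx -2.7205$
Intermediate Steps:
$c{\left(w \right)} = \frac{2 w}{74 + w}$
$\frac{494607 - c{\left(\left(15 - 164\right) + 350 \right)}}{-181804} = \frac{494607 - \frac{2 \left(\left(15 - 164\right) + 350\right)}{74 + \left(\left(15 - 164\right) + 350\right)}}{-181804} = \left(494607 - \frac{2 \left(\left(15 - 164\right) + 350\right)}{74 + \left(\left(15 - 164\right) + 350\right)}\right) \left(- \frac{1}{181804}\right) = \left(494607 - \frac{2 \left(-149 + 350\right)}{74 + \left(-149 + 350\right)}\right) \left(- \frac{1}{181804}\right) = \left(494607 - 2 \cdot 201 \frac{1}{74 + 201}\right) \left(- \frac{1}{181804}\right) = \left(494607 - 2 \cdot 201 \cdot \frac{1}{275}\right) \left(- \frac{1}{181804}\right) = \left(494607 - \frac{402}{275}\right) \left(- \frac{1}{181804}\right) = \frac{136016523}{275} \left(- \frac{1}{181804}\right) = - \frac{136016523}{49996100}$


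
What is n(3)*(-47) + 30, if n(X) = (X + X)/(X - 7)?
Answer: 201/2 ≈ 100.50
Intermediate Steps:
n(X) = 2*X/(-7 + X) (n(X) = (2*X)/(-7 + X) = 2*X/(-7 + X))
n(3)*(-47) + 30 = (2*3/(-7 + 3))*(-47) + 30 = (2*3/(-4))*(-47) + 30 = (2*3*(-1/4))*(-47) + 30 = -3/2*(-47) + 30 = 141/2 + 30 = 201/2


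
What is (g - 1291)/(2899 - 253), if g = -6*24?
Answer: -205/378 ≈ -0.54233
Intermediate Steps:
g = -144
(g - 1291)/(2899 - 253) = (-144 - 1291)/(2899 - 253) = -1435/2646 = -1435*1/2646 = -205/378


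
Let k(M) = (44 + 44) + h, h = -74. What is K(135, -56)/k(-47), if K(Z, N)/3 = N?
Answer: -12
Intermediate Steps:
K(Z, N) = 3*N
k(M) = 14 (k(M) = (44 + 44) - 74 = 88 - 74 = 14)
K(135, -56)/k(-47) = (3*(-56))/14 = -168*1/14 = -12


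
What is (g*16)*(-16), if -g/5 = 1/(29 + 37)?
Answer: 640/33 ≈ 19.394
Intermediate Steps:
g = -5/66 (g = -5/(29 + 37) = -5/66 ≈ -0.075758)
(g*16)*(-16) = -5/66*16*(-16) = -40/33*(-16) = 640/33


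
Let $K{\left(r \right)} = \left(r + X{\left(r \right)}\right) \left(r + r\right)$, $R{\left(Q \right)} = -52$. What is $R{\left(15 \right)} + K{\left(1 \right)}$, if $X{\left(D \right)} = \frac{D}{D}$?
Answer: $-48$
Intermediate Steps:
$X{\left(D \right)} = 1$
$K{\left(r \right)} = 2 r \left(1 + r\right)$ ($K{\left(r \right)} = \left(r + 1\right) \left(r + r\right) = \left(1 + r\right) 2 r = 2 r \left(1 + r\right)$)
$R{\left(15 \right)} + K{\left(1 \right)} = -52 + 2 \cdot 1 \left(1 + 1\right) = -52 + 2 \cdot 1 \cdot 2 = -52 + 4 = -48$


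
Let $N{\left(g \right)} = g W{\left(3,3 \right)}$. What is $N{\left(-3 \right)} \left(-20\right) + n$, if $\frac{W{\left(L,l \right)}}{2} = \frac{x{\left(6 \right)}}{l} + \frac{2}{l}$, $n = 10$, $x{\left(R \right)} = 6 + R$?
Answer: $570$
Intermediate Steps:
$W{\left(L,l \right)} = \frac{28}{l}$ ($W{\left(L,l \right)} = 2 \left(\frac{6 + 6}{l} + \frac{2}{l}\right) = 2 \left(\frac{12}{l} + \frac{2}{l}\right) = 2 \frac{14}{l} = \frac{28}{l}$)
$N{\left(g \right)} = \frac{28 g}{3}$ ($N{\left(g \right)} = g \frac{28}{3} = \frac{28 g}{3}$)
$N{\left(-3 \right)} \left(-20\right) + n = \frac{28}{3} \left(-3\right) \left(-20\right) + 10 = \left(-28\right) \left(-20\right) + 10 = 560 + 10 = 570$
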